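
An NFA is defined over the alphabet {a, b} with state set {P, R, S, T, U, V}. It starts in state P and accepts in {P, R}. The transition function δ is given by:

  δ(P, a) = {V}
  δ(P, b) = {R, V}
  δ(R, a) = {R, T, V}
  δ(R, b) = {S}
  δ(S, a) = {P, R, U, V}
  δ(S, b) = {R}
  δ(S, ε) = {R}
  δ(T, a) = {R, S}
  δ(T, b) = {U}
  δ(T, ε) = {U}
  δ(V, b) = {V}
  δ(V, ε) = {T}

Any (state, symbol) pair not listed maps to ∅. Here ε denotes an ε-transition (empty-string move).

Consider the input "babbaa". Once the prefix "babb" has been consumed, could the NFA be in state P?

Start in {P}.
Read 'b': P→{R, V}; union {R, V}; ε-closure = {R, T, U, V}.
Read 'a': R→{R, T, V}, T→{R, S}, U→∅, V→∅; union {R, S, T, V}; ε-closure = {R, S, T, U, V}.
Read 'b': R→{S}, S→{R}, T→{U}, U→∅, V→{V}; union {R, S, U, V}; ε-closure = {R, S, T, U, V}.
Read 'b': R→{S}, S→{R}, T→{U}, U→∅, V→{V}; union {R, S, U, V}; ε-closure = {R, S, T, U, V}.
State P is not in {R, S, T, U, V}.

No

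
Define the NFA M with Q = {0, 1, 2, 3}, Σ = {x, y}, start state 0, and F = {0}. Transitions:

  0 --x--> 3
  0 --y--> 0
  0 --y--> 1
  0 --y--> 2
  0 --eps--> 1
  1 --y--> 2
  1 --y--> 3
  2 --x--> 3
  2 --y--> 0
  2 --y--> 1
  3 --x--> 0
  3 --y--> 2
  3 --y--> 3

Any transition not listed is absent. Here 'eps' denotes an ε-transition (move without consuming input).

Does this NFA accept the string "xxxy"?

Start: ε-closure({0}) = {0, 1}.
Read 'x': 0→{3}, 1→∅; now {3}.
Read 'x': 3→{0}; union {0}; ε-closure = {0, 1}.
Read 'x': 0→{3}, 1→∅; now {3}.
Read 'y': 3→{2, 3}; now {2, 3}.
The final set {2, 3} contains no accepting state.

No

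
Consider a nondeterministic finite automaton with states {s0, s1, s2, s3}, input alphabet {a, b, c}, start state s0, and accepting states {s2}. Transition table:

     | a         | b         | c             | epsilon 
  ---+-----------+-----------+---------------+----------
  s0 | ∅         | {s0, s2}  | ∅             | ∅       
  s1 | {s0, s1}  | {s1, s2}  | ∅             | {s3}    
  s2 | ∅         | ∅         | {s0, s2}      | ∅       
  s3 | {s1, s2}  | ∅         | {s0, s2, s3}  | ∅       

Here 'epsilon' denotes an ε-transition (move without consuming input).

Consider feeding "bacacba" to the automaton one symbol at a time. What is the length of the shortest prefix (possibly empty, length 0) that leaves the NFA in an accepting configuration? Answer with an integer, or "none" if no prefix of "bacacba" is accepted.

1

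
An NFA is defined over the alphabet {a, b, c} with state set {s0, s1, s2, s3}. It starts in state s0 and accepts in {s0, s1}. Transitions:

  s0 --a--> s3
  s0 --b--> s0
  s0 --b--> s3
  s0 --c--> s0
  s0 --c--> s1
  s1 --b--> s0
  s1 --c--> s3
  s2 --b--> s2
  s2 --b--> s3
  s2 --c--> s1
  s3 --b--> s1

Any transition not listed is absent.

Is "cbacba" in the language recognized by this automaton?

No

Start in {s0}.
Read 'c': s0→{s0, s1}; now {s0, s1}.
Read 'b': s0→{s0, s3}, s1→{s0}; now {s0, s3}.
Read 'a': s0→{s3}, s3→∅; now {s3}.
Read 'c': s3→∅; now ∅.
The set is empty and remains empty for the remaining 2 symbols.
The final set ∅ contains no accepting state.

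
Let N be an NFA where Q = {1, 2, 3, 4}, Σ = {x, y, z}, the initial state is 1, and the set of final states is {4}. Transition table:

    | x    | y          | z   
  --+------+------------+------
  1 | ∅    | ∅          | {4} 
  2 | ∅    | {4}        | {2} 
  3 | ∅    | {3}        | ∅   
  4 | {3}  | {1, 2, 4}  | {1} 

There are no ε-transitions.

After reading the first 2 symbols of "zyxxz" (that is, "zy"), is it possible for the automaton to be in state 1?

Yes

Start in {1}.
Read 'z': 1→{4}; now {4}.
Read 'y': 4→{1, 2, 4}; now {1, 2, 4}.
State 1 is in {1, 2, 4}.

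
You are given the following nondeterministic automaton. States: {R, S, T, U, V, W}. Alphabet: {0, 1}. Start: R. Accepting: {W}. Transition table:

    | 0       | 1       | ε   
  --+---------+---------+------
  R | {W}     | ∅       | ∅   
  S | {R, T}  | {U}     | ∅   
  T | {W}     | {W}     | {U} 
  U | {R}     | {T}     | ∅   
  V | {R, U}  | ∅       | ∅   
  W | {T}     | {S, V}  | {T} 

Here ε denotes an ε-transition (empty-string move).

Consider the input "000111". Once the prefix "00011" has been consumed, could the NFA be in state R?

No

Start in {R}.
Read '0': R→{W}; union {W}; ε-closure = {T, U, W}.
Read '0': T→{W}, U→{R}, W→{T}; union {R, T, W}; ε-closure = {R, T, U, W}.
Read '0': R→{W}, T→{W}, U→{R}, W→{T}; union {R, T, W}; ε-closure = {R, T, U, W}.
Read '1': R→∅, T→{W}, U→{T}, W→{S, V}; union {S, T, V, W}; ε-closure = {S, T, U, V, W}.
Read '1': S→{U}, T→{W}, U→{T}, V→∅, W→{S, V}; now {S, T, U, V, W}.
State R is not in {S, T, U, V, W}.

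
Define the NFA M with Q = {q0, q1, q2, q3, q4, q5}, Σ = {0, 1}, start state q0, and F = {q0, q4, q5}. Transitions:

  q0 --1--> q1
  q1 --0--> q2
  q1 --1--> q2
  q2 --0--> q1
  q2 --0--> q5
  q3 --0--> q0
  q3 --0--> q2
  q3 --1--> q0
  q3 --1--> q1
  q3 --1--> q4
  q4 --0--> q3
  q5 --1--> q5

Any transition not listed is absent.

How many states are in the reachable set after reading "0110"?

0

Start in {q0}.
Read '0': {q0} → ∅.
The set is empty and remains empty for the remaining 3 symbols.
That set has 0 states.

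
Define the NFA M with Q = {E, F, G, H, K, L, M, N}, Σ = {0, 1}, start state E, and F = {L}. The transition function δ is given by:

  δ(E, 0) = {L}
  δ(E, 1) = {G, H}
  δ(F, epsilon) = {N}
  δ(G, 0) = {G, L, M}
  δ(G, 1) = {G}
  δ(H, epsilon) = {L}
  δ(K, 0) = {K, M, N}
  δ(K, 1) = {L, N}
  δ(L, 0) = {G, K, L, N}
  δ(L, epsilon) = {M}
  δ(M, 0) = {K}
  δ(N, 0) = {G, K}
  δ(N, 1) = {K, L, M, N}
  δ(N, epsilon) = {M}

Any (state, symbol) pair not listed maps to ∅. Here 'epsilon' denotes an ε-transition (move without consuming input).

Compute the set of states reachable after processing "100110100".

{G, K, L, M, N}

Start in {E}.
Read '1': {E} → {G, H, L, M}.
Read '0': {G, H, L, M} → {G, K, L, M, N}.
Read '0': {G, K, L, M, N} → {G, K, L, M, N}.
Read '1': {G, K, L, M, N} → {G, K, L, M, N}.
Read '1': {G, K, L, M, N} → {G, K, L, M, N}.
Read '0': {G, K, L, M, N} → {G, K, L, M, N}.
Read '1': {G, K, L, M, N} → {G, K, L, M, N}.
Read '0': {G, K, L, M, N} → {G, K, L, M, N}.
Read '0': {G, K, L, M, N} → {G, K, L, M, N}.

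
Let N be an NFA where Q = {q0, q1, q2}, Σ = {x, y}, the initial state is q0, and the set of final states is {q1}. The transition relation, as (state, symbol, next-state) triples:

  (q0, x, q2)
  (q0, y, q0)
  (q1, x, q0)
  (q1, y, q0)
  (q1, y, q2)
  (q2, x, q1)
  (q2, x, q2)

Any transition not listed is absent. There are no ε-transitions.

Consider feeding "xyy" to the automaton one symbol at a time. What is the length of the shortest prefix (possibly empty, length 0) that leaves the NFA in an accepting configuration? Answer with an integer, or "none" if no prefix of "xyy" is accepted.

none

Start in {q0}.
Read 'x': q0→{q2}; now {q2}.
Read 'y': q2→∅; now ∅.
The set is empty and remains empty for the remaining 1 symbol.
No reachable set along the way intersects F.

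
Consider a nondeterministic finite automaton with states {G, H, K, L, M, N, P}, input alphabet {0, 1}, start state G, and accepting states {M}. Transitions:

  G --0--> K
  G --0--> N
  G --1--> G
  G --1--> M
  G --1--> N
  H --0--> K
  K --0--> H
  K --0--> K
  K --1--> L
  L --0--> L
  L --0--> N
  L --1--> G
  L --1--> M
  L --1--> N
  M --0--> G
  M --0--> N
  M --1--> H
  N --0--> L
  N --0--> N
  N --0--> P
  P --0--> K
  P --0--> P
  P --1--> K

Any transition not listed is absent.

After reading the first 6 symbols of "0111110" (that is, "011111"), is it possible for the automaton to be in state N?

Yes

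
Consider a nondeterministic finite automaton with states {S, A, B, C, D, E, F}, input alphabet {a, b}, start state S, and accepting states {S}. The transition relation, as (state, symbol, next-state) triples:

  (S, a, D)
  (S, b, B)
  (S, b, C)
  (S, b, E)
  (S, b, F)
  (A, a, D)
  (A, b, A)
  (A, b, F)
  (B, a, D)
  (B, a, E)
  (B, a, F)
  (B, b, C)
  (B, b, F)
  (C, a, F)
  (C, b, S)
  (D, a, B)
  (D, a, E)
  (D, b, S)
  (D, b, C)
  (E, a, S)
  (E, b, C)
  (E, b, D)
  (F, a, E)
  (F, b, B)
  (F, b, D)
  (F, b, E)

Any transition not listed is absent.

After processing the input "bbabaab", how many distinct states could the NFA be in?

Start in {S}.
Read 'b': {S} → {B, C, E, F}.
Read 'b': {B, C, E, F} → {S, B, C, D, E, F}.
Read 'a': {S, B, C, D, E, F} → {S, B, D, E, F}.
Read 'b': {S, B, D, E, F} → {S, B, C, D, E, F}.
Read 'a': {S, B, C, D, E, F} → {S, B, D, E, F}.
Read 'a': {S, B, D, E, F} → {S, B, D, E, F}.
Read 'b': {S, B, D, E, F} → {S, B, C, D, E, F}.
That set has 6 states.

6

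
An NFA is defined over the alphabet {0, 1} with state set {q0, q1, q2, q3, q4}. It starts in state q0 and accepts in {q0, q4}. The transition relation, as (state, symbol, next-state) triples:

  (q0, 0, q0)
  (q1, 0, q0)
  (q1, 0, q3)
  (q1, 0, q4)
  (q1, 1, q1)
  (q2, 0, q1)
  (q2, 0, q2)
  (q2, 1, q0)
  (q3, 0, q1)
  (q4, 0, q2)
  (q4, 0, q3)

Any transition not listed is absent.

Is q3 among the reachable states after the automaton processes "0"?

Start in {q0}.
Read '0': q0→{q0}; now {q0}.
State q3 is not in {q0}.

No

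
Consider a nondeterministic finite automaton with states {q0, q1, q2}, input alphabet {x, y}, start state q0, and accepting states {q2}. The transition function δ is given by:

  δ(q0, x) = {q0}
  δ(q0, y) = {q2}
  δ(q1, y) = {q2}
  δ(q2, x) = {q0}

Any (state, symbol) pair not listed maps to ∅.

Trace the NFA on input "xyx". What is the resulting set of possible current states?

Start in {q0}.
Read 'x': q0→{q0}; now {q0}.
Read 'y': q0→{q2}; now {q2}.
Read 'x': q2→{q0}; now {q0}.

{q0}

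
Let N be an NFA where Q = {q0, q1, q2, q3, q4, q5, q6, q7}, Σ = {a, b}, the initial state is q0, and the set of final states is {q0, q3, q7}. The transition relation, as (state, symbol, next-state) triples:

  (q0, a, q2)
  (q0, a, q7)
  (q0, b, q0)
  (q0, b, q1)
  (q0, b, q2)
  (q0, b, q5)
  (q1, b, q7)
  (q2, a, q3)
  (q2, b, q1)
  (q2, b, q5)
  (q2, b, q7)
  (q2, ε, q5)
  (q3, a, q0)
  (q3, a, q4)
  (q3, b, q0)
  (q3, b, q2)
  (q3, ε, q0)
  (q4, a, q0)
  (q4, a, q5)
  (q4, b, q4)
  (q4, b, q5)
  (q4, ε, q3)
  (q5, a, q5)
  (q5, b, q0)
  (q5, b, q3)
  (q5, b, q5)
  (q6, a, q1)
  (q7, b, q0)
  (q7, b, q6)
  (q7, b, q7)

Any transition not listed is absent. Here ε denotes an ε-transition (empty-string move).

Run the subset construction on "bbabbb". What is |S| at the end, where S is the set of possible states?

Start in {q0}.
Read 'b': {q0} → {q0, q1, q2, q5}.
Read 'b': {q0, q1, q2, q5} → {q0, q1, q2, q3, q5, q7}.
Read 'a': {q0, q1, q2, q3, q5, q7} → {q0, q2, q3, q4, q5, q7}.
Read 'b': {q0, q2, q3, q4, q5, q7} → {q0, q1, q2, q3, q4, q5, q6, q7}.
Read 'b': {q0, q1, q2, q3, q4, q5, q6, q7} → {q0, q1, q2, q3, q4, q5, q6, q7}.
Read 'b': {q0, q1, q2, q3, q4, q5, q6, q7} → {q0, q1, q2, q3, q4, q5, q6, q7}.
That set has 8 states.

8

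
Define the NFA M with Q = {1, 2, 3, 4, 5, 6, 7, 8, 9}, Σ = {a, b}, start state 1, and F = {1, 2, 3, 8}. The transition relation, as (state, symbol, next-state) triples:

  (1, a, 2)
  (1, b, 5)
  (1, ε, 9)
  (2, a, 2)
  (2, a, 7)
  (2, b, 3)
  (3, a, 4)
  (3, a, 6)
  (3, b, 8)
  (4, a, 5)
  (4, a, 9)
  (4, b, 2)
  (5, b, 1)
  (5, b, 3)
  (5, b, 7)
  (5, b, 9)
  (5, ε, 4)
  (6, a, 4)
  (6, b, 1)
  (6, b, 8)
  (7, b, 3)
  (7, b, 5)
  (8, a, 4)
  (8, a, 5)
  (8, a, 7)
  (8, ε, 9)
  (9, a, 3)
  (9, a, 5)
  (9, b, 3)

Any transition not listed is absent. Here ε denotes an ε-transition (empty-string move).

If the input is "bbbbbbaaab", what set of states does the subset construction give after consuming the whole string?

{1, 2, 3, 4, 5, 7, 8, 9}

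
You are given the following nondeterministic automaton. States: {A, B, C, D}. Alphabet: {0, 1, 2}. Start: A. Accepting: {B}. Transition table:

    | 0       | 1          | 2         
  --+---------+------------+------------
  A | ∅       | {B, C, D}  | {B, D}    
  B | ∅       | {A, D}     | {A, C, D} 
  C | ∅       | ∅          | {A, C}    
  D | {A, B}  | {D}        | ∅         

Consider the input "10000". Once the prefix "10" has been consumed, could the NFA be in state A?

Yes

Start in {A}.
Read '1': {A} → {B, C, D}.
Read '0': {B, C, D} → {A, B}.
State A is in {A, B}.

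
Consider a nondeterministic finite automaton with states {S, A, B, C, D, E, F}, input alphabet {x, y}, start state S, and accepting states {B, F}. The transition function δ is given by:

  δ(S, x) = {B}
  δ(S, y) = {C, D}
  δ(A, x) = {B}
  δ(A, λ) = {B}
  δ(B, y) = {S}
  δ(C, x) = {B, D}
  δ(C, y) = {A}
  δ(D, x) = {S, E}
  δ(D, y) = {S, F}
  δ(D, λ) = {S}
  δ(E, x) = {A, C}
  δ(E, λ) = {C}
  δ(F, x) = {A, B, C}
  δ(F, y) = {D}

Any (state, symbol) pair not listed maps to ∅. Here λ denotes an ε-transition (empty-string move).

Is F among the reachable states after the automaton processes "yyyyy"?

Start in {S}.
Read 'y': S→{C, D}; union {C, D}; ε-closure = {S, C, D}.
Read 'y': S→{C, D}, C→{A}, D→{S, F}; union {S, A, C, D, F}; ε-closure = {S, A, B, C, D, F}.
Read 'y': S→{C, D}, A→∅, B→{S}, C→{A}, D→{S, F}, F→{D}; union {S, A, C, D, F}; ε-closure = {S, A, B, C, D, F}.
Read 'y': S→{C, D}, A→∅, B→{S}, C→{A}, D→{S, F}, F→{D}; union {S, A, C, D, F}; ε-closure = {S, A, B, C, D, F}.
Read 'y': S→{C, D}, A→∅, B→{S}, C→{A}, D→{S, F}, F→{D}; union {S, A, C, D, F}; ε-closure = {S, A, B, C, D, F}.
State F is in {S, A, B, C, D, F}.

Yes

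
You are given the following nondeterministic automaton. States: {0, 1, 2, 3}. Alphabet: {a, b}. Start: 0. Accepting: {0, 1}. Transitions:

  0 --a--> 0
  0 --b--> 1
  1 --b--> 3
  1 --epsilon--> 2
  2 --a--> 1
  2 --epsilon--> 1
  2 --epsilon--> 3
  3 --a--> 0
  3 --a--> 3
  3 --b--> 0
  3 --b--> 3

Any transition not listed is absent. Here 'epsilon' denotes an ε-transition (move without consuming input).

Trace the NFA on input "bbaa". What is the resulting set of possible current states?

{0, 3}

Start in {0}.
Read 'b': {0} → {1, 2, 3}.
Read 'b': {1, 2, 3} → {0, 3}.
Read 'a': {0, 3} → {0, 3}.
Read 'a': {0, 3} → {0, 3}.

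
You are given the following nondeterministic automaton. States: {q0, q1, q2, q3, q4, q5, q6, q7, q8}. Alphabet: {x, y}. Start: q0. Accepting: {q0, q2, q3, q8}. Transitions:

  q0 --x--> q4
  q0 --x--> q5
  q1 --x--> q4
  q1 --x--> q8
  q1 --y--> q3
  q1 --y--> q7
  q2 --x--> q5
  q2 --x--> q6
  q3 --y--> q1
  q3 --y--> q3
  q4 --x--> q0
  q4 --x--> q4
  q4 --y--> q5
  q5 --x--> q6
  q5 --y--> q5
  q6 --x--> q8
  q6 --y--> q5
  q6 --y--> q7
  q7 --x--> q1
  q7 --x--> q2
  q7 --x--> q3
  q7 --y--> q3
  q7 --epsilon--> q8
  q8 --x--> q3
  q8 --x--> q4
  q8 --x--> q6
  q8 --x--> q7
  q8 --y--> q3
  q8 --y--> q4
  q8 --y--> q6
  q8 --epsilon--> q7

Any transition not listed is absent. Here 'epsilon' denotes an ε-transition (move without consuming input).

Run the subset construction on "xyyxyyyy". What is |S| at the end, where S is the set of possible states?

Start in {q0}.
Read 'x': {q0} → {q4, q5}.
Read 'y': {q4, q5} → {q5}.
Read 'y': {q5} → {q5}.
Read 'x': {q5} → {q6}.
Read 'y': {q6} → {q5, q7, q8}.
Read 'y': {q5, q7, q8} → {q3, q4, q5, q6}.
Read 'y': {q3, q4, q5, q6} → {q1, q3, q5, q7, q8}.
Read 'y': {q1, q3, q5, q7, q8} → {q1, q3, q4, q5, q6, q7, q8}.
That set has 7 states.

7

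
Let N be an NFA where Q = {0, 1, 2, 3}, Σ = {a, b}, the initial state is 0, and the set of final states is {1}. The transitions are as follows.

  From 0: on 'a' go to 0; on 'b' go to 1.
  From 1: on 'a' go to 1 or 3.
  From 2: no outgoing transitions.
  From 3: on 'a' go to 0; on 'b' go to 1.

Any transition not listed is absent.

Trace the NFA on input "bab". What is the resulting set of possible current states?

{1}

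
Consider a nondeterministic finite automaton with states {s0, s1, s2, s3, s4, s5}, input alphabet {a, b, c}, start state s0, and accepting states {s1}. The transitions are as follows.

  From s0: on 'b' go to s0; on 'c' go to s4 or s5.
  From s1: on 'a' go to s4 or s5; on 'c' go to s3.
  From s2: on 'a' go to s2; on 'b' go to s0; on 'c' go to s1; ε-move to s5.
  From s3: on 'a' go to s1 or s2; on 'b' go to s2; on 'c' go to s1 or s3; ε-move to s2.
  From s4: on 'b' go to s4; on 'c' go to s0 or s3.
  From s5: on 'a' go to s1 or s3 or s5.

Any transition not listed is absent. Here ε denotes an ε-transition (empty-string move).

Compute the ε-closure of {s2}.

{s2, s5}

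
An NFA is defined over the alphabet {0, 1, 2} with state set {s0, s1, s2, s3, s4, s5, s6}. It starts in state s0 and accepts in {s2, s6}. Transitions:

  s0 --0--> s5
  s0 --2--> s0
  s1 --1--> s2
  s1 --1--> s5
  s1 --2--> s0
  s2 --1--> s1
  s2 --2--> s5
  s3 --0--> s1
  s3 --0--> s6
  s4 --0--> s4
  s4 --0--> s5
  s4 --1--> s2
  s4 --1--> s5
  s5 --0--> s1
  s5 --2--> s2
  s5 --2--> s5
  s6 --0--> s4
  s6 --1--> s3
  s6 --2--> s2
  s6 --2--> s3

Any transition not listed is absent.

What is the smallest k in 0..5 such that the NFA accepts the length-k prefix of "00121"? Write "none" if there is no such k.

3

Start in {s0}.
Read '0': s0→{s5}; now {s5}.
Read '0': s5→{s1}; now {s1}.
Read '1': s1→{s2, s5}; now {s2, s5}.
None of the earlier sets intersect F, but {s2, s5} does.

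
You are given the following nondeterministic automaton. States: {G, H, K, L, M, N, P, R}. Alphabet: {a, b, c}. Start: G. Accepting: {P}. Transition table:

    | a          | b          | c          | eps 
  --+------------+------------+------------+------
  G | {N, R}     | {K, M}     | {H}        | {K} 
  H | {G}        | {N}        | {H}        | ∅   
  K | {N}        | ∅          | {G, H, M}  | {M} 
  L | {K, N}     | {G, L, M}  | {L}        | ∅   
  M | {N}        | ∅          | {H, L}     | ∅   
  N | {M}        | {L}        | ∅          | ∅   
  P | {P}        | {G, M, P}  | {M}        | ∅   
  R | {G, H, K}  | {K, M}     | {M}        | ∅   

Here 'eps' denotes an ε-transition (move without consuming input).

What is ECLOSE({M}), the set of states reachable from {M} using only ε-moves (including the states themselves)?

{M}

Begin with {M}.
No ε-moves leave this set, so the closure equals the set itself.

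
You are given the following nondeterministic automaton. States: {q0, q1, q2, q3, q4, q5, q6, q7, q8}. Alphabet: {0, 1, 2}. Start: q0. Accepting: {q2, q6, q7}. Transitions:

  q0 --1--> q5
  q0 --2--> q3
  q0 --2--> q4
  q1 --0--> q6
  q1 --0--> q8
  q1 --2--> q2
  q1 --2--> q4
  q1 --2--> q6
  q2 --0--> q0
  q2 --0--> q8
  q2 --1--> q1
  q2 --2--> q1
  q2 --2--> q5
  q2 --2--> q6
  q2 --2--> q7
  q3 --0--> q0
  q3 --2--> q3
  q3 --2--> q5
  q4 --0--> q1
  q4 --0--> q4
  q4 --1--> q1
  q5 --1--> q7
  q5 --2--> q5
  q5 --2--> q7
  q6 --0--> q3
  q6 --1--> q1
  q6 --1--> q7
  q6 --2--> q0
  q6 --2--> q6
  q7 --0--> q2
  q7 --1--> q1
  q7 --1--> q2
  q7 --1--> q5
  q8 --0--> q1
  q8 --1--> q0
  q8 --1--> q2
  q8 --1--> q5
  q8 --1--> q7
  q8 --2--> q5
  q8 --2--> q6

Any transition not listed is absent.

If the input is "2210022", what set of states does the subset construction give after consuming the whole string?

{q0, q3, q5, q6, q7}

Start in {q0}.
Read '2': {q0} → {q3, q4}.
Read '2': {q3, q4} → {q3, q5}.
Read '1': {q3, q5} → {q7}.
Read '0': {q7} → {q2}.
Read '0': {q2} → {q0, q8}.
Read '2': {q0, q8} → {q3, q4, q5, q6}.
Read '2': {q3, q4, q5, q6} → {q0, q3, q5, q6, q7}.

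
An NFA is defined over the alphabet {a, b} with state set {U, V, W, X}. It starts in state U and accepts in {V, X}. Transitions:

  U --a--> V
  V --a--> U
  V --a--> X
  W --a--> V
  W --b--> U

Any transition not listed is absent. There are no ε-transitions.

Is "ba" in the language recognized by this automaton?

Start in {U}.
Read 'b': U→∅; now ∅.
The set is empty and remains empty for the remaining 1 symbol.
The final set ∅ contains no accepting state.

No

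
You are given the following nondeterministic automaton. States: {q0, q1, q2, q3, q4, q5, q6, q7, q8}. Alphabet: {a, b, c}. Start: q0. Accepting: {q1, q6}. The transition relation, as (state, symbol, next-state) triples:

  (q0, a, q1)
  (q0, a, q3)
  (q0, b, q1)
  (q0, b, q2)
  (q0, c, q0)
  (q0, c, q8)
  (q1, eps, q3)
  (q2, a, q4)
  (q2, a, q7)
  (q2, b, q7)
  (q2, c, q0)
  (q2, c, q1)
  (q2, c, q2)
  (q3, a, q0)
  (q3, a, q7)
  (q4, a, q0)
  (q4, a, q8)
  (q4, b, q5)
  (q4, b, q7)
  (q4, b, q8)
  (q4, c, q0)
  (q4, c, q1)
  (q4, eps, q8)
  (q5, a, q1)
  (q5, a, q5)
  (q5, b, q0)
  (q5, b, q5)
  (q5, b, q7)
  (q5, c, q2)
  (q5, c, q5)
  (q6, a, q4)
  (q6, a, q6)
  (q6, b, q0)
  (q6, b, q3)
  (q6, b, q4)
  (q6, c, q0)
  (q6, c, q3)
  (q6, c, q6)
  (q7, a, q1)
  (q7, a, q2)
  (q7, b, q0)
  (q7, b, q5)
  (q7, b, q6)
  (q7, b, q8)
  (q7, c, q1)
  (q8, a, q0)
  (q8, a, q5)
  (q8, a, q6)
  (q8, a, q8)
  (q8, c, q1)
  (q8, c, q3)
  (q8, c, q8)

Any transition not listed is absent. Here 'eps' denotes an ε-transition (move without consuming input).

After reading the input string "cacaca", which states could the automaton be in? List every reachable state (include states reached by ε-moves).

{q0, q1, q3, q4, q5, q6, q7, q8}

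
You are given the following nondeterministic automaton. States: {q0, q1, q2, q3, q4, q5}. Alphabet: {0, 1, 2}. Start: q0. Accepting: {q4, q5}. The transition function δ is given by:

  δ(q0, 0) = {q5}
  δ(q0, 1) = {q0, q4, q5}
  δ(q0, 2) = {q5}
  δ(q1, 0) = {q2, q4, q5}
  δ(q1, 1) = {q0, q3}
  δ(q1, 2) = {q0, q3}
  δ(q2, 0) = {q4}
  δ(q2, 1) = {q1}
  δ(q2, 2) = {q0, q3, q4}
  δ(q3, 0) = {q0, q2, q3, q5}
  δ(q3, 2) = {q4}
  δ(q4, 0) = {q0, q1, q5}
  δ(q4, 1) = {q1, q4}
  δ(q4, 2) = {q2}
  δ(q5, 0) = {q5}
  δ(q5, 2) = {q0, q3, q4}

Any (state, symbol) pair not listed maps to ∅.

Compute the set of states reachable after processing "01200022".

Start in {q0}.
Read '0': q0→{q5}; now {q5}.
Read '1': q5→∅; now ∅.
The set is empty and remains empty for the remaining 6 symbols.

∅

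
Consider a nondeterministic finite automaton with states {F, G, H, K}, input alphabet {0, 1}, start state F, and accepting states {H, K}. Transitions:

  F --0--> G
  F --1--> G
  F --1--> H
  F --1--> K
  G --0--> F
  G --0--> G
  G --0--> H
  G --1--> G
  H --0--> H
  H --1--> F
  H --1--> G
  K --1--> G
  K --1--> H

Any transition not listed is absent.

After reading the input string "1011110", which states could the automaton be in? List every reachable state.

{F, G, H}

Start in {F}.
Read '1': F→{G, H, K}; now {G, H, K}.
Read '0': G→{F, G, H}, H→{H}, K→∅; now {F, G, H}.
Read '1': F→{G, H, K}, G→{G}, H→{F, G}; now {F, G, H, K}.
Read '1': F→{G, H, K}, G→{G}, H→{F, G}, K→{G, H}; now {F, G, H, K}.
Read '1': F→{G, H, K}, G→{G}, H→{F, G}, K→{G, H}; now {F, G, H, K}.
Read '1': F→{G, H, K}, G→{G}, H→{F, G}, K→{G, H}; now {F, G, H, K}.
Read '0': F→{G}, G→{F, G, H}, H→{H}, K→∅; now {F, G, H}.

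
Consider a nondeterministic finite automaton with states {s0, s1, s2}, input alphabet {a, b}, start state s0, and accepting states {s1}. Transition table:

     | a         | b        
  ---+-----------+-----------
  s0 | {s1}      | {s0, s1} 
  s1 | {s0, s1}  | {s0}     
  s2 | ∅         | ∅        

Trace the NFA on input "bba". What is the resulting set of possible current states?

Start in {s0}.
Read 'b': s0→{s0, s1}; now {s0, s1}.
Read 'b': s0→{s0, s1}, s1→{s0}; now {s0, s1}.
Read 'a': s0→{s1}, s1→{s0, s1}; now {s0, s1}.

{s0, s1}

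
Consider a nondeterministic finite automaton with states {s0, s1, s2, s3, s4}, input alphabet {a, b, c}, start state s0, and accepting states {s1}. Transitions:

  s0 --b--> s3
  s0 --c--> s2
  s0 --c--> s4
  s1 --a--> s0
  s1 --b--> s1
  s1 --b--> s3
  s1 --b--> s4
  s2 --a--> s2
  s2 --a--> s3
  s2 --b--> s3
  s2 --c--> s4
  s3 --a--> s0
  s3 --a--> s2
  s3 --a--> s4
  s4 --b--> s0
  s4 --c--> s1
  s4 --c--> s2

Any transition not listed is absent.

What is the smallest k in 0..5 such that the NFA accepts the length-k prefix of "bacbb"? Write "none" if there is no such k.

Start in {s0}.
Read 'b': s0→{s3}; now {s3}.
Read 'a': s3→{s0, s2, s4}; now {s0, s2, s4}.
Read 'c': s0→{s2, s4}, s2→{s4}, s4→{s1, s2}; now {s1, s2, s4}.
None of the earlier sets intersect F, but {s1, s2, s4} does.

3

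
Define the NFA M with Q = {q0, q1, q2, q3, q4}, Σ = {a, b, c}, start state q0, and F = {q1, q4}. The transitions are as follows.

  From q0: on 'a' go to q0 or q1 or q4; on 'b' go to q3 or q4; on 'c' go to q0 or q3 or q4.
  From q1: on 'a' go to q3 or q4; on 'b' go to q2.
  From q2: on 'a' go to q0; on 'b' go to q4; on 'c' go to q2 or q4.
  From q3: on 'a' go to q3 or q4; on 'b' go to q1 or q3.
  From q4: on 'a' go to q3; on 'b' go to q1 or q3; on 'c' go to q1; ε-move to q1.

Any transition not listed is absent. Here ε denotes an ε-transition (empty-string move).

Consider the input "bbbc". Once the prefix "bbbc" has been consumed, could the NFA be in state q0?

Start in {q0}.
Read 'b': q0→{q3, q4}; union {q3, q4}; ε-closure = {q1, q3, q4}.
Read 'b': q1→{q2}, q3→{q1, q3}, q4→{q1, q3}; now {q1, q2, q3}.
Read 'b': q1→{q2}, q2→{q4}, q3→{q1, q3}; now {q1, q2, q3, q4}.
Read 'c': q1→∅, q2→{q2, q4}, q3→∅, q4→{q1}; now {q1, q2, q4}.
State q0 is not in {q1, q2, q4}.

No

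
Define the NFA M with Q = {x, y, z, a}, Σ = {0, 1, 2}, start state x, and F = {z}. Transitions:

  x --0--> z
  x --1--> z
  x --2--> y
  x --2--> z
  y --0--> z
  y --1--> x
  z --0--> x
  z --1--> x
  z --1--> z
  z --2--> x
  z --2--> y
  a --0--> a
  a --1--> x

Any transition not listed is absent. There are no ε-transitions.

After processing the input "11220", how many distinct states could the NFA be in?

Start in {x}.
Read '1': {x} → {z}.
Read '1': {z} → {x, z}.
Read '2': {x, z} → {x, y, z}.
Read '2': {x, y, z} → {x, y, z}.
Read '0': {x, y, z} → {x, z}.
That set has 2 states.

2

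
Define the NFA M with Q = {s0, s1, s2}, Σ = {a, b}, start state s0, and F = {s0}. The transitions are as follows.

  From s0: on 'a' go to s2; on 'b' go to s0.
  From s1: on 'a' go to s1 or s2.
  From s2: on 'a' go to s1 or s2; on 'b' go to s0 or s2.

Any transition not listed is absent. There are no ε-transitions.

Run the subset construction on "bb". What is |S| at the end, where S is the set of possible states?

1

Start in {s0}.
Read 'b': {s0} → {s0}.
Read 'b': {s0} → {s0}.
That set has 1 state.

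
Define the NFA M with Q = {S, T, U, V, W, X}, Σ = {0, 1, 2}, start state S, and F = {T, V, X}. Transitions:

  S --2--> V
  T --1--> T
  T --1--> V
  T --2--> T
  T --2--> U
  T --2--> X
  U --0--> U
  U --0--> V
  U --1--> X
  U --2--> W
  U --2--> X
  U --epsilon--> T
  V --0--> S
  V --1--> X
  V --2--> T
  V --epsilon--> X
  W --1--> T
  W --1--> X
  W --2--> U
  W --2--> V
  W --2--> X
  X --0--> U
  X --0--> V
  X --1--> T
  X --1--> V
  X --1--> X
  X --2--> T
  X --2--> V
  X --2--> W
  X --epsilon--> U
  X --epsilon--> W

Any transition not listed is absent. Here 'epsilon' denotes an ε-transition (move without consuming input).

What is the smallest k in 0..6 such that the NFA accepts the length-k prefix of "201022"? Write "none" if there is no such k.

1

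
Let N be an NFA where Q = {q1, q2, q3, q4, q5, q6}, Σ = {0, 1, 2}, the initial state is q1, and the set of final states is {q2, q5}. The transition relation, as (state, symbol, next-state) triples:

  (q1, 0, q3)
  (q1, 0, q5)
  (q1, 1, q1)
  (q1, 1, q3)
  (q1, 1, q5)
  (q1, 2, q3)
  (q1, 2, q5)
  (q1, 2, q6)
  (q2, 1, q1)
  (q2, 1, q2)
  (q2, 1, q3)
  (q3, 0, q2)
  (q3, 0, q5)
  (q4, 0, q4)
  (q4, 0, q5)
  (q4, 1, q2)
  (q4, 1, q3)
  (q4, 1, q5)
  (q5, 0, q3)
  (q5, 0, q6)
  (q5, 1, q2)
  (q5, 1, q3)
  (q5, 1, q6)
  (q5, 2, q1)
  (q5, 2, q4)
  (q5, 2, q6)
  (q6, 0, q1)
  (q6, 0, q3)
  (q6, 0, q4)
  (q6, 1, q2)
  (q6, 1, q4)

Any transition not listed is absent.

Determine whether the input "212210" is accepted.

No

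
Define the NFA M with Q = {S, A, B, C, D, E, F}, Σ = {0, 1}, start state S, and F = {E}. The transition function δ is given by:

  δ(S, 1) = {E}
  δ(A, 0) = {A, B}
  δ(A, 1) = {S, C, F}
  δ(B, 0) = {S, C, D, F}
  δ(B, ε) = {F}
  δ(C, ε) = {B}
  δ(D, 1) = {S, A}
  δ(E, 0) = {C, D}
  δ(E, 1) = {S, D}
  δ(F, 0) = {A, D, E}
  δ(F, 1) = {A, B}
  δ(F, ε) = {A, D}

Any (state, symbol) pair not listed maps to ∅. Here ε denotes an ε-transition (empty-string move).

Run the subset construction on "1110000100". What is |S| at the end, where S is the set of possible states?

7

Start in {S}.
Read '1': {S} → {E}.
Read '1': {E} → {S, D}.
Read '1': {S, D} → {S, A, E}.
Read '0': {S, A, E} → {A, B, C, D, F}.
Read '0': {A, B, C, D, F} → {S, A, B, C, D, E, F}.
Read '0': {S, A, B, C, D, E, F} → {S, A, B, C, D, E, F}.
Read '0': {S, A, B, C, D, E, F} → {S, A, B, C, D, E, F}.
Read '1': {S, A, B, C, D, E, F} → {S, A, B, C, D, E, F}.
Read '0': {S, A, B, C, D, E, F} → {S, A, B, C, D, E, F}.
Read '0': {S, A, B, C, D, E, F} → {S, A, B, C, D, E, F}.
That set has 7 states.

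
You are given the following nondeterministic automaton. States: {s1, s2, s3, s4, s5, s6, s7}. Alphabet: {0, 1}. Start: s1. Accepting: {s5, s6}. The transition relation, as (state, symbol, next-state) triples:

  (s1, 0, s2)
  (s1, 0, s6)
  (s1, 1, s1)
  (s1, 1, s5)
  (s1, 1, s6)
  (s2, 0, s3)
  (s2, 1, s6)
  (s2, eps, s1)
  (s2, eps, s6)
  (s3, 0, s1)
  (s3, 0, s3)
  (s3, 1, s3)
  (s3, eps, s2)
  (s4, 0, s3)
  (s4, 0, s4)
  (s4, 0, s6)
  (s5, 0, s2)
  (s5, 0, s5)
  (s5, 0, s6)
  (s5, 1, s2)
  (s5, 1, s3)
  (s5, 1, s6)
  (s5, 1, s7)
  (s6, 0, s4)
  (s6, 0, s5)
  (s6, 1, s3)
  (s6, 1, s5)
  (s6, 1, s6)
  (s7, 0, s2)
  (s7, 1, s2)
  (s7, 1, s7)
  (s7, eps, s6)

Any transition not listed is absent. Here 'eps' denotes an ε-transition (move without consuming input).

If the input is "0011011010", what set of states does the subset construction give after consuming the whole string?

{s1, s2, s3, s4, s5, s6}

Start in {s1}.
Read '0': {s1} → {s1, s2, s6}.
Read '0': {s1, s2, s6} → {s1, s2, s3, s4, s5, s6}.
Read '1': {s1, s2, s3, s4, s5, s6} → {s1, s2, s3, s5, s6, s7}.
Read '1': {s1, s2, s3, s5, s6, s7} → {s1, s2, s3, s5, s6, s7}.
Read '0': {s1, s2, s3, s5, s6, s7} → {s1, s2, s3, s4, s5, s6}.
Read '1': {s1, s2, s3, s4, s5, s6} → {s1, s2, s3, s5, s6, s7}.
Read '1': {s1, s2, s3, s5, s6, s7} → {s1, s2, s3, s5, s6, s7}.
Read '0': {s1, s2, s3, s5, s6, s7} → {s1, s2, s3, s4, s5, s6}.
Read '1': {s1, s2, s3, s4, s5, s6} → {s1, s2, s3, s5, s6, s7}.
Read '0': {s1, s2, s3, s5, s6, s7} → {s1, s2, s3, s4, s5, s6}.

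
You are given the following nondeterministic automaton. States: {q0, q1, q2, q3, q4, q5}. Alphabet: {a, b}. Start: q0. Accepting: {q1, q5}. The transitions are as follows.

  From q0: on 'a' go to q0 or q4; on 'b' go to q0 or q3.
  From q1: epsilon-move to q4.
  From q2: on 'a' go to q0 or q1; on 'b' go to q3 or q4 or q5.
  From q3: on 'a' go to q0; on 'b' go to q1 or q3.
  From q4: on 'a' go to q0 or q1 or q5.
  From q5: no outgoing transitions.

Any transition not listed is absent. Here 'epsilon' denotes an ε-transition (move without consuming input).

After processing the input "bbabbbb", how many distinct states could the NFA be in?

Start in {q0}.
Read 'b': {q0} → {q0, q3}.
Read 'b': {q0, q3} → {q0, q1, q3, q4}.
Read 'a': {q0, q1, q3, q4} → {q0, q1, q4, q5}.
Read 'b': {q0, q1, q4, q5} → {q0, q3}.
Read 'b': {q0, q3} → {q0, q1, q3, q4}.
Read 'b': {q0, q1, q3, q4} → {q0, q1, q3, q4}.
Read 'b': {q0, q1, q3, q4} → {q0, q1, q3, q4}.
That set has 4 states.

4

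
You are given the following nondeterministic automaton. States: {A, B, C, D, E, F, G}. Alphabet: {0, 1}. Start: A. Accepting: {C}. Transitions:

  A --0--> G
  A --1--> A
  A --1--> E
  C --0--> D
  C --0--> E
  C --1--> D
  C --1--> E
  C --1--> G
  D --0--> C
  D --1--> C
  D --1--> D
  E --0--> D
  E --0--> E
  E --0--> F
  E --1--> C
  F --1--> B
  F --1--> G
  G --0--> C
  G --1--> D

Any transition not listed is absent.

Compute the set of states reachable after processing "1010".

Start in {A}.
Read '1': {A} → {A, E}.
Read '0': {A, E} → {D, E, F, G}.
Read '1': {D, E, F, G} → {B, C, D, G}.
Read '0': {B, C, D, G} → {C, D, E}.

{C, D, E}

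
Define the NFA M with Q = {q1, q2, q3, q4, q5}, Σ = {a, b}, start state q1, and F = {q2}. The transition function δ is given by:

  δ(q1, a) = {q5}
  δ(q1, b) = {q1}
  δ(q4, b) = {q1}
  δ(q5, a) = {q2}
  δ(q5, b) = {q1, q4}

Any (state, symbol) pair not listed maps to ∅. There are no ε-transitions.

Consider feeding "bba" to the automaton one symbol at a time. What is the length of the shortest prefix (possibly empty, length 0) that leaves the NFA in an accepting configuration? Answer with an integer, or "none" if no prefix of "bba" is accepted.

Start in {q1}.
Read 'b': {q1} → {q1}.
Read 'b': {q1} → {q1}.
Read 'a': {q1} → {q5}.
No reachable set along the way intersects F.

none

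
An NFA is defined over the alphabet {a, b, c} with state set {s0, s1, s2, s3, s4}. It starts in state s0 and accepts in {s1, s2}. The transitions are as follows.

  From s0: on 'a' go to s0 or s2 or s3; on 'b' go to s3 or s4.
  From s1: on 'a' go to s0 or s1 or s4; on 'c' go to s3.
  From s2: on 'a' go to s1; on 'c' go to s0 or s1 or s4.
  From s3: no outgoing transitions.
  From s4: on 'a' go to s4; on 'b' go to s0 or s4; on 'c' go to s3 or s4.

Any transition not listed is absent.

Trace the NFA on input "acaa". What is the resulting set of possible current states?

{s0, s1, s2, s3, s4}

Start in {s0}.
Read 'a': {s0} → {s0, s2, s3}.
Read 'c': {s0, s2, s3} → {s0, s1, s4}.
Read 'a': {s0, s1, s4} → {s0, s1, s2, s3, s4}.
Read 'a': {s0, s1, s2, s3, s4} → {s0, s1, s2, s3, s4}.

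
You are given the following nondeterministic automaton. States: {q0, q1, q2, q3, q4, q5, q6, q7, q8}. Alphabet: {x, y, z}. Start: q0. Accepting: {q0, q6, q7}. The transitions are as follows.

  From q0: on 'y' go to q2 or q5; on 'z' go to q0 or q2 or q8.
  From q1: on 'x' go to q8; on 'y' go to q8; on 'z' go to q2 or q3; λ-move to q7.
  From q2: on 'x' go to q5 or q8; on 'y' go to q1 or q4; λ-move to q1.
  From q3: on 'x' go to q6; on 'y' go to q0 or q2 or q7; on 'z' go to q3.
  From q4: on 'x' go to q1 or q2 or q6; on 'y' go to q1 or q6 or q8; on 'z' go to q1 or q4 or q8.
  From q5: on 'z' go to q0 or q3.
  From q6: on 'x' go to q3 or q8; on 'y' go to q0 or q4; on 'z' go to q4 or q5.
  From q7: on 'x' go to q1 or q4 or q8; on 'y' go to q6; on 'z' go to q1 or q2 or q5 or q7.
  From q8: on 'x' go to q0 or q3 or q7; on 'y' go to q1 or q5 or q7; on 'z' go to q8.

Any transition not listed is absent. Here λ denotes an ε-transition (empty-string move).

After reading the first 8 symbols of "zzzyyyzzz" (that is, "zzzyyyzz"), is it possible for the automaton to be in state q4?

Yes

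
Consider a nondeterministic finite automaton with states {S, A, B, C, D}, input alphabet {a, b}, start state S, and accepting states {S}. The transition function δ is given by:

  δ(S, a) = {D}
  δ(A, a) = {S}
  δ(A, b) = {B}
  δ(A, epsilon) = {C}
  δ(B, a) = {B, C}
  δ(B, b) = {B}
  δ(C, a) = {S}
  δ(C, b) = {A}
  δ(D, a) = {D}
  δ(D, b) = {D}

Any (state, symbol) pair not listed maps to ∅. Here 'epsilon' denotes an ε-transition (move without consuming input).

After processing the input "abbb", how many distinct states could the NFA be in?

1

Start in {S}.
Read 'a': {S} → {D}.
Read 'b': {D} → {D}.
Read 'b': {D} → {D}.
Read 'b': {D} → {D}.
That set has 1 state.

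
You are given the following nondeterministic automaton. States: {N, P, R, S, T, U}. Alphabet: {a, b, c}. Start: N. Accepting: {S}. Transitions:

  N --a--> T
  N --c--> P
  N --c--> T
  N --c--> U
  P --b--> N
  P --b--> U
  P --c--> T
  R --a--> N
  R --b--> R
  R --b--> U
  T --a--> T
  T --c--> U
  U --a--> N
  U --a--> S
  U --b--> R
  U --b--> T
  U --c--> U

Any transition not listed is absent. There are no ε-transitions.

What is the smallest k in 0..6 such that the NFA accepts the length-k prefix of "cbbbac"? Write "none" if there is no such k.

5

Start in {N}.
Read 'c': N→{P, T, U}; now {P, T, U}.
Read 'b': P→{N, U}, T→∅, U→{R, T}; now {N, R, T, U}.
Read 'b': N→∅, R→{R, U}, T→∅, U→{R, T}; now {R, T, U}.
Read 'b': R→{R, U}, T→∅, U→{R, T}; now {R, T, U}.
Read 'a': R→{N}, T→{T}, U→{N, S}; now {N, S, T}.
None of the earlier sets intersect F, but {N, S, T} does.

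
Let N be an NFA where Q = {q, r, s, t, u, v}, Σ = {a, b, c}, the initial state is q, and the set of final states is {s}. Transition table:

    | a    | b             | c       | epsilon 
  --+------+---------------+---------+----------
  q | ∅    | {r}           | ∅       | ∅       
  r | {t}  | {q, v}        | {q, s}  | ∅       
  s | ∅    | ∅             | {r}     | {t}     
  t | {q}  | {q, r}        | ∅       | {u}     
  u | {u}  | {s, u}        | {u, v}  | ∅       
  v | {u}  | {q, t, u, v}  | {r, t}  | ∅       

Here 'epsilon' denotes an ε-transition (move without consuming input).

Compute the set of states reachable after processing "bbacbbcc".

{q, r, s, t, u, v}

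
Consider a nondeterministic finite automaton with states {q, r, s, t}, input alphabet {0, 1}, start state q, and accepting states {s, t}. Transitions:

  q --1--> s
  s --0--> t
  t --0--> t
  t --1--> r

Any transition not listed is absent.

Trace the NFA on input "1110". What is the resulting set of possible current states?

∅

Start in {q}.
Read '1': {q} → {s}.
Read '1': {s} → ∅.
The set is empty and remains empty for the remaining 2 symbols.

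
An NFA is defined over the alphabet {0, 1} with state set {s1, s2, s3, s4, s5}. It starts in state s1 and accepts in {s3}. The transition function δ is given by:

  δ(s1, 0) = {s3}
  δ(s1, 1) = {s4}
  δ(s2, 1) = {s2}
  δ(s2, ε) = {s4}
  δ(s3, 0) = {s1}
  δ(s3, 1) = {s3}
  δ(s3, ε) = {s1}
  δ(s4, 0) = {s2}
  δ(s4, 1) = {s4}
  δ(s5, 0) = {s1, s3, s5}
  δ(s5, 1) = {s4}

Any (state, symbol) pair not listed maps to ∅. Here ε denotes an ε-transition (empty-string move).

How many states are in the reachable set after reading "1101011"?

2

Start in {s1}.
Read '1': s1→{s4}; now {s4}.
Read '1': s4→{s4}; now {s4}.
Read '0': s4→{s2}; union {s2}; ε-closure = {s2, s4}.
Read '1': s2→{s2}, s4→{s4}; now {s2, s4}.
Read '0': s2→∅, s4→{s2}; union {s2}; ε-closure = {s2, s4}.
Read '1': s2→{s2}, s4→{s4}; now {s2, s4}.
Read '1': s2→{s2}, s4→{s4}; now {s2, s4}.
That set has 2 states.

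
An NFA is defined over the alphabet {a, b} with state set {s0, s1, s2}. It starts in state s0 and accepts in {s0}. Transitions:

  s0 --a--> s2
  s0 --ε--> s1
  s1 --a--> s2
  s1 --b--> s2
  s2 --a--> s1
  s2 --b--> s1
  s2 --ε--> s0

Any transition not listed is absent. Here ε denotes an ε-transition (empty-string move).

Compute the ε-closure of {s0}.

Begin with {s0}.
ε-move s0 → s1; add s1.

{s0, s1}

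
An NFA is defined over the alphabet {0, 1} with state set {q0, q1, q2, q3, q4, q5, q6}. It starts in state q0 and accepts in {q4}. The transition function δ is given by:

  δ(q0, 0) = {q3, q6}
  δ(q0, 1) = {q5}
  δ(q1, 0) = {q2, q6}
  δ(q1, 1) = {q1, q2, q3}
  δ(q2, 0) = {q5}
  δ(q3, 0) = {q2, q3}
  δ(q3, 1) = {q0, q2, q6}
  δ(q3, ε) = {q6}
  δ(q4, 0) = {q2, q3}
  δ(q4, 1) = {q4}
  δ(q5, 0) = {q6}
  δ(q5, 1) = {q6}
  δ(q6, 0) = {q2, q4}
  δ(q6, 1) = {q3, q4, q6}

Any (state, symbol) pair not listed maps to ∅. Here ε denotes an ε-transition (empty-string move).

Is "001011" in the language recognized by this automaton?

Yes

Start in {q0}.
Read '0': q0→{q3, q6}; now {q3, q6}.
Read '0': q3→{q2, q3}, q6→{q2, q4}; union {q2, q3, q4}; ε-closure = {q2, q3, q4, q6}.
Read '1': q2→∅, q3→{q0, q2, q6}, q4→{q4}, q6→{q3, q4, q6}; now {q0, q2, q3, q4, q6}.
Read '0': q0→{q3, q6}, q2→{q5}, q3→{q2, q3}, q4→{q2, q3}, q6→{q2, q4}; now {q2, q3, q4, q5, q6}.
Read '1': q2→∅, q3→{q0, q2, q6}, q4→{q4}, q5→{q6}, q6→{q3, q4, q6}; now {q0, q2, q3, q4, q6}.
Read '1': q0→{q5}, q2→∅, q3→{q0, q2, q6}, q4→{q4}, q6→{q3, q4, q6}; now {q0, q2, q3, q4, q5, q6}.
The final set {q0, q2, q3, q4, q5, q6} contains the accepting state q4.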